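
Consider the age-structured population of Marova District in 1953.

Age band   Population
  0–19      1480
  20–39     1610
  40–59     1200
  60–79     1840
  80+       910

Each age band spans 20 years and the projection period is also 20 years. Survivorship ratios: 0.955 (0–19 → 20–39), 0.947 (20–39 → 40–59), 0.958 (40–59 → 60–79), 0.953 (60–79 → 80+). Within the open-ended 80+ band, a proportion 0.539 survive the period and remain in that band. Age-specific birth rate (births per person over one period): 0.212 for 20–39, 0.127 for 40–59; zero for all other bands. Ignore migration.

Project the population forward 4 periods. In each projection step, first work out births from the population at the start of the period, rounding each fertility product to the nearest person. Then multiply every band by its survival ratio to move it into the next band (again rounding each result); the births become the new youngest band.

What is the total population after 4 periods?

3931

Call the groups 1 to 5, youngest first.
[period 1]
Births: 1610 × 0.212 = 341, 1200 × 0.127 = 152 ⇒ total 493
Group 2: 1480 × 0.955 = 1413
Group 3: 1610 × 0.947 = 1525
Group 4: 1200 × 0.958 = 1150
Group 5: 1840 × 0.953 + 910 × 0.539 = 1754 + 490 = 2244
→ [493, 1413, 1525, 1150, 2244]
[period 2]
Births: 1413 × 0.212 = 300, 1525 × 0.127 = 194 ⇒ total 494
Group 2: 493 × 0.955 = 471
Group 3: 1413 × 0.947 = 1338
Group 4: 1525 × 0.958 = 1461
Group 5: 1150 × 0.953 + 2244 × 0.539 = 1096 + 1210 = 2306
→ [494, 471, 1338, 1461, 2306]
[period 3]
Births: 471 × 0.212 = 100, 1338 × 0.127 = 170 ⇒ total 270
Group 2: 494 × 0.955 = 472
Group 3: 471 × 0.947 = 446
Group 4: 1338 × 0.958 = 1282
Group 5: 1461 × 0.953 + 2306 × 0.539 = 1392 + 1243 = 2635
→ [270, 472, 446, 1282, 2635]
[period 4]
Births: 472 × 0.212 = 100, 446 × 0.127 = 57 ⇒ total 157
Group 2: 270 × 0.955 = 258
Group 3: 472 × 0.947 = 447
Group 4: 446 × 0.958 = 427
Group 5: 1282 × 0.953 + 2635 × 0.539 = 1222 + 1420 = 2642
→ [157, 258, 447, 427, 2642]
Total after period 4: 157 + 258 + 447 + 427 + 2642 = 3931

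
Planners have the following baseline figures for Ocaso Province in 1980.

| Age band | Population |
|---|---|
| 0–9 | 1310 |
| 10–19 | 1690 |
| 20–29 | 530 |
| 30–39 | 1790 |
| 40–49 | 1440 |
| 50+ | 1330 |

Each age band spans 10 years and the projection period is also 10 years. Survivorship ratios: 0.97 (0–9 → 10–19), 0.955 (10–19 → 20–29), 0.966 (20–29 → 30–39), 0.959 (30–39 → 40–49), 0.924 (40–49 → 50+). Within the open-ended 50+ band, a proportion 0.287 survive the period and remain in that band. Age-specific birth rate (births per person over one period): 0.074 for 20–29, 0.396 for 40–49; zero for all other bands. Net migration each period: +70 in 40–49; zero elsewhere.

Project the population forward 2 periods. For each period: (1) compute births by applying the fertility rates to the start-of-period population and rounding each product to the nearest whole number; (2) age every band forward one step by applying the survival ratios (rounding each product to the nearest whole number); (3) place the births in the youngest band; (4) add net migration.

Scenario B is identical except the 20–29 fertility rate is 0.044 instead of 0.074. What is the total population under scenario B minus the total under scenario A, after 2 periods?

Numbering the bands 1..6 from youngest to oldest:
After projecting period 1:
Births: 530 * 0.074 = 39 ; 1440 * 0.396 = 570 → 609
Band 2: 1310 * 0.97 = 1271
Band 3: 1690 * 0.955 = 1614
Band 4: 530 * 0.966 = 512
Band 5: 1790 * 0.959 = 1717
Band 6: 1440 * 0.924 + 1330 * 0.287 = 1331 + 382 = 1713
Net migration: Band 5 + 70 → 1787
→ [609, 1271, 1614, 512, 1787, 1713]
After projecting period 2:
Births: 1614 * 0.074 = 119 ; 1787 * 0.396 = 708 → 827
Band 2: 609 * 0.97 = 591
Band 3: 1271 * 0.955 = 1214
Band 4: 1614 * 0.966 = 1559
Band 5: 512 * 0.959 = 491
Band 6: 1787 * 0.924 + 1713 * 0.287 = 1651 + 492 = 2143
Net migration: Band 5 + 70 → 561
→ [827, 591, 1214, 1559, 561, 2143]
Scenario A total after 2 periods: 6895
Scenario B projection —
After projecting period 1:
Births: 530 * 0.044 = 23 ; 1440 * 0.396 = 570 → 593
Band 2: 1310 * 0.97 = 1271
Band 3: 1690 * 0.955 = 1614
Band 4: 530 * 0.966 = 512
Band 5: 1790 * 0.959 = 1717
Band 6: 1440 * 0.924 + 1330 * 0.287 = 1331 + 382 = 1713
Net migration: Band 5 + 70 → 1787
→ [593, 1271, 1614, 512, 1787, 1713]
After projecting period 2:
Births: 1614 * 0.044 = 71 ; 1787 * 0.396 = 708 → 779
Band 2: 593 * 0.97 = 575
Band 3: 1271 * 0.955 = 1214
Band 4: 1614 * 0.966 = 1559
Band 5: 512 * 0.959 = 491
Band 6: 1787 * 0.924 + 1713 * 0.287 = 1651 + 492 = 2143
Net migration: Band 5 + 70 → 561
→ [779, 575, 1214, 1559, 561, 2143]
Scenario B total after 2 periods: 6831
Difference B − A = 6831 − 6895 = -64

-64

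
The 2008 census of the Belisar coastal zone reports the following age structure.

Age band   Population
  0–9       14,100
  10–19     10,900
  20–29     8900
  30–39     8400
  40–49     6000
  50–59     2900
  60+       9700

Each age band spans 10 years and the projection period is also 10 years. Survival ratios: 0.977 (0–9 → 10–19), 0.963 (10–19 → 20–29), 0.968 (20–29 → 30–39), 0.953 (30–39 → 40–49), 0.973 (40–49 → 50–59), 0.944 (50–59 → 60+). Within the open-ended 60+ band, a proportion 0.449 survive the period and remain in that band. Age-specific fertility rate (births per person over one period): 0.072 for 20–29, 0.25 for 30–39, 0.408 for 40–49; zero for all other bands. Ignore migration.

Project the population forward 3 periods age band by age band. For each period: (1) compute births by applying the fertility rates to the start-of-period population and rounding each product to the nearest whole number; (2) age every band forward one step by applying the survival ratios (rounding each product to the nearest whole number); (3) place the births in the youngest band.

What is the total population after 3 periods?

59531

Numbering the bands 1..7 from youngest to oldest:
Period 1.
Births: 8900 × 0.072 = 641 ; 8400 × 0.25 = 2100 ; 6000 × 0.408 = 2448 — total 5189
Band 2: 14100 × 0.977 = 13776
Band 3: 10900 × 0.963 = 10497
Band 4: 8900 × 0.968 = 8615
Band 5: 8400 × 0.953 = 8005
Band 6: 6000 × 0.973 = 5838
Band 7: 2900 × 0.944 + 9700 × 0.449 = 2738 + 4355 = 7093
End of period: [5189, 13776, 10497, 8615, 8005, 5838, 7093]
Period 2.
Births: 10497 × 0.072 = 756 ; 8615 × 0.25 = 2154 ; 8005 × 0.408 = 3266 — total 6176
Band 2: 5189 × 0.977 = 5070
Band 3: 13776 × 0.963 = 13266
Band 4: 10497 × 0.968 = 10161
Band 5: 8615 × 0.953 = 8210
Band 6: 8005 × 0.973 = 7789
Band 7: 5838 × 0.944 + 7093 × 0.449 = 5511 + 3185 = 8696
End of period: [6176, 5070, 13266, 10161, 8210, 7789, 8696]
Period 3.
Births: 13266 × 0.072 = 955 ; 10161 × 0.25 = 2540 ; 8210 × 0.408 = 3350 — total 6845
Band 2: 6176 × 0.977 = 6034
Band 3: 5070 × 0.963 = 4882
Band 4: 13266 × 0.968 = 12841
Band 5: 10161 × 0.953 = 9683
Band 6: 8210 × 0.973 = 7988
Band 7: 7789 × 0.944 + 8696 × 0.449 = 7353 + 3905 = 11258
End of period: [6845, 6034, 4882, 12841, 9683, 7988, 11258]
Total after period 3: 6845 + 6034 + 4882 + 12841 + 9683 + 7988 + 11258 = 59531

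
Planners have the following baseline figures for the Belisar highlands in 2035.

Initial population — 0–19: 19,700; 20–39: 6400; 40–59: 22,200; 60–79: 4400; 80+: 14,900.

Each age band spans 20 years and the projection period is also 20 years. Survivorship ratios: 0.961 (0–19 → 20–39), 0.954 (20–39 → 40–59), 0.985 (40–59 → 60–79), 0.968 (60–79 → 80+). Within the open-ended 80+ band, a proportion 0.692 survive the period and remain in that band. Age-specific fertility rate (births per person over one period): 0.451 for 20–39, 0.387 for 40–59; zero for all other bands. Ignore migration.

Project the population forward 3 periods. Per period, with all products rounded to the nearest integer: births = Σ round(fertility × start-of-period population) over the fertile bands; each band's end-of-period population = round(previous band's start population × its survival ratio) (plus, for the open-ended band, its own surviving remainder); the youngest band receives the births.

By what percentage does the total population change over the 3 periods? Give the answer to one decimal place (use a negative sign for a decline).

15.7

Period 1.
Births: 6400 * 0.451 = 2886, 22200 * 0.387 = 8591 → 11477
20–39: 19700 * 0.961 = 18932
40–59: 6400 * 0.954 = 6106
60–79: 22200 * 0.985 = 21867
80+: 4400 * 0.968 + 14900 * 0.692 = 4259 + 10311 = 14570
End of period: [11477, 18932, 6106, 21867, 14570]
Period 2.
Births: 18932 * 0.451 = 8538, 6106 * 0.387 = 2363 → 10901
20–39: 11477 * 0.961 = 11029
40–59: 18932 * 0.954 = 18061
60–79: 6106 * 0.985 = 6014
80+: 21867 * 0.968 + 14570 * 0.692 = 21167 + 10082 = 31249
End of period: [10901, 11029, 18061, 6014, 31249]
Period 3.
Births: 11029 * 0.451 = 4974, 18061 * 0.387 = 6990 → 11964
20–39: 10901 * 0.961 = 10476
40–59: 11029 * 0.954 = 10522
60–79: 18061 * 0.985 = 17790
80+: 6014 * 0.968 + 31249 * 0.692 = 5822 + 21624 = 27446
End of period: [11964, 10476, 10522, 17790, 27446]
Total: 67600 → 78198; change = 10598; percentage change = 15.7%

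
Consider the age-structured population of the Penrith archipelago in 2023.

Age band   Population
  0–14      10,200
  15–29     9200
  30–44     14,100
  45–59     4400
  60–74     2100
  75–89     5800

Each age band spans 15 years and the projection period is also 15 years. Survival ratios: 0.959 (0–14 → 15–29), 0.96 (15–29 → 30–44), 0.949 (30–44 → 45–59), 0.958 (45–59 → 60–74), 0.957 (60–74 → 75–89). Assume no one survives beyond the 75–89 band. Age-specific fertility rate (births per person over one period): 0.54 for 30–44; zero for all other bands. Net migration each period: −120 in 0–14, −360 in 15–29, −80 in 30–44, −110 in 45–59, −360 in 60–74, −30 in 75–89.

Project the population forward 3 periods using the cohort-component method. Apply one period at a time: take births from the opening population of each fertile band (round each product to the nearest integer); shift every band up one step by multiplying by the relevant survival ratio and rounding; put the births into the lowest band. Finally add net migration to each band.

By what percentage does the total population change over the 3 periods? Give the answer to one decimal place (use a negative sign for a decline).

-6.3

— Period 1 —
Births: 14100 * 0.54 = 7614
15–29: 10200 * 0.959 = 9782
30–44: 9200 * 0.96 = 8832
45–59: 14100 * 0.949 = 13381
60–74: 4400 * 0.958 = 4215
75–89: 2100 * 0.957 = 2010
Net migration: 0–14 − 120 → 7494; 15–29 − 360 → 9422; 30–44 − 80 → 8752; 45–59 − 110 → 13271; 60–74 − 360 → 3855; 75–89 − 30 → 1980
Giving 7494 / 9422 / 8752 / 13271 / 3855 / 1980.
— Period 2 —
Births: 8752 * 0.54 = 4726
15–29: 7494 * 0.959 = 7187
30–44: 9422 * 0.96 = 9045
45–59: 8752 * 0.949 = 8306
60–74: 13271 * 0.958 = 12714
75–89: 3855 * 0.957 = 3689
Net migration: 0–14 − 120 → 4606; 15–29 − 360 → 6827; 30–44 − 80 → 8965; 45–59 − 110 → 8196; 60–74 − 360 → 12354; 75–89 − 30 → 3659
Giving 4606 / 6827 / 8965 / 8196 / 12354 / 3659.
— Period 3 —
Births: 8965 * 0.54 = 4841
15–29: 4606 * 0.959 = 4417
30–44: 6827 * 0.96 = 6554
45–59: 8965 * 0.949 = 8508
60–74: 8196 * 0.958 = 7852
75–89: 12354 * 0.957 = 11823
Net migration: 0–14 − 120 → 4721; 15–29 − 360 → 4057; 30–44 − 80 → 6474; 45–59 − 110 → 8398; 60–74 − 360 → 7492; 75–89 − 30 → 11793
Giving 4721 / 4057 / 6474 / 8398 / 7492 / 11793.
Total: 45800 → 42935; change = -2865; percentage change = -6.3%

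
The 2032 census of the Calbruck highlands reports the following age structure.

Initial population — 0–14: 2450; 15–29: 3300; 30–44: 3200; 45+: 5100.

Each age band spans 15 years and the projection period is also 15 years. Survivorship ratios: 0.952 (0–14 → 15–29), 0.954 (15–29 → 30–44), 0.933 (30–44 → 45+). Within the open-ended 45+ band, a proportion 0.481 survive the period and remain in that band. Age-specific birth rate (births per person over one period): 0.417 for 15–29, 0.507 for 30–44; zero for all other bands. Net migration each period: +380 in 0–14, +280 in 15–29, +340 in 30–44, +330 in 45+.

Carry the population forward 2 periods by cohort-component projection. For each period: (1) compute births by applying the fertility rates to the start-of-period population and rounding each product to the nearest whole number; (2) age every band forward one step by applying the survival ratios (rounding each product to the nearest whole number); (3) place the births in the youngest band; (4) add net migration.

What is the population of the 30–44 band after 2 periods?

2832

Period 1:
Births: 3300 × 0.417 = 1376 ; 3200 × 0.507 = 1622 → total 2998
15–29: 2450 × 0.952 = 2332
30–44: 3300 × 0.954 = 3148
45+: 3200 × 0.933 + 5100 × 0.481 = 2986 + 2453 = 5439
Net migration: 0–14 + 380 → 3378; 15–29 + 280 → 2612; 30–44 + 340 → 3488; 45+ + 330 → 5769
Population now: 0–14=3378, 15–29=2612, 30–44=3488, 45+=5769
Period 2:
Births: 2612 × 0.417 = 1089 ; 3488 × 0.507 = 1768 → total 2857
15–29: 3378 × 0.952 = 3216
30–44: 2612 × 0.954 = 2492
45+: 3488 × 0.933 + 5769 × 0.481 = 3254 + 2775 = 6029
Net migration: 0–14 + 380 → 3237; 15–29 + 280 → 3496; 30–44 + 340 → 2832; 45+ + 330 → 6359
Population now: 0–14=3237, 15–29=3496, 30–44=2832, 45+=6359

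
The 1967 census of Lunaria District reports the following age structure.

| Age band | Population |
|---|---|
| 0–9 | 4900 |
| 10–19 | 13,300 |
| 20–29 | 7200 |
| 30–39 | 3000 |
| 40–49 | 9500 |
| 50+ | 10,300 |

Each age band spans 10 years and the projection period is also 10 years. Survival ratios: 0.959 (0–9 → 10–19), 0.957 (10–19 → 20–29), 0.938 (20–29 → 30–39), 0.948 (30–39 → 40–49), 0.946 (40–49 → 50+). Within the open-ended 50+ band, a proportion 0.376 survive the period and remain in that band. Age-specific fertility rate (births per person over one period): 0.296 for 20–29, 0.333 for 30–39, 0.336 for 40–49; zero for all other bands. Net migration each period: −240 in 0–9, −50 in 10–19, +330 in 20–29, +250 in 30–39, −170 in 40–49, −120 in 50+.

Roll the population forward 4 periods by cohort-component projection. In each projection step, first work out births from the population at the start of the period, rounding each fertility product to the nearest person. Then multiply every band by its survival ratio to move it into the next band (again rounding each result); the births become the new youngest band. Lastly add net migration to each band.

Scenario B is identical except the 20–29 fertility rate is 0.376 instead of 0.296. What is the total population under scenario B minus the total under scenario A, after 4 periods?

Period 1:
Births: 7200 * 0.296 = 2131, 3000 * 0.333 = 999, 9500 * 0.336 = 3192 → 6322
10–19: 4900 * 0.959 = 4699
20–29: 13300 * 0.957 = 12728
30–39: 7200 * 0.938 = 6754
40–49: 3000 * 0.948 = 2844
50+: 9500 * 0.946 + 10300 * 0.376 = 8987 + 3873 = 12860
Net migration: 0–9 − 240 → 6082; 10–19 − 50 → 4649; 20–29 + 330 → 13058; 30–39 + 250 → 7004; 40–49 − 170 → 2674; 50+ − 120 → 12740
End of period: [6082, 4649, 13058, 7004, 2674, 12740]
Period 2:
Births: 13058 * 0.296 = 3865, 7004 * 0.333 = 2332, 2674 * 0.336 = 898 → 7095
10–19: 6082 * 0.959 = 5833
20–29: 4649 * 0.957 = 4449
30–39: 13058 * 0.938 = 12248
40–49: 7004 * 0.948 = 6640
50+: 2674 * 0.946 + 12740 * 0.376 = 2530 + 4790 = 7320
Net migration: 0–9 − 240 → 6855; 10–19 − 50 → 5783; 20–29 + 330 → 4779; 30–39 + 250 → 12498; 40–49 − 170 → 6470; 50+ − 120 → 7200
End of period: [6855, 5783, 4779, 12498, 6470, 7200]
Period 3:
Births: 4779 * 0.296 = 1415, 12498 * 0.333 = 4162, 6470 * 0.336 = 2174 → 7751
10–19: 6855 * 0.959 = 6574
20–29: 5783 * 0.957 = 5534
30–39: 4779 * 0.938 = 4483
40–49: 12498 * 0.948 = 11848
50+: 6470 * 0.946 + 7200 * 0.376 = 6121 + 2707 = 8828
Net migration: 0–9 − 240 → 7511; 10–19 − 50 → 6524; 20–29 + 330 → 5864; 30–39 + 250 → 4733; 40–49 − 170 → 11678; 50+ − 120 → 8708
End of period: [7511, 6524, 5864, 4733, 11678, 8708]
Period 4:
Births: 5864 * 0.296 = 1736, 4733 * 0.333 = 1576, 11678 * 0.336 = 3924 → 7236
10–19: 7511 * 0.959 = 7203
20–29: 6524 * 0.957 = 6243
30–39: 5864 * 0.938 = 5500
40–49: 4733 * 0.948 = 4487
50+: 11678 * 0.946 + 8708 * 0.376 = 11047 + 3274 = 14321
Net migration: 0–9 − 240 → 6996; 10–19 − 50 → 7153; 20–29 + 330 → 6573; 30–39 + 250 → 5750; 40–49 − 170 → 4317; 50+ − 120 → 14201
End of period: [6996, 7153, 6573, 5750, 4317, 14201]
Scenario A total after 4 periods: 44990
Scenario B projection —
Period 1:
Births: 7200 * 0.376 = 2707, 3000 * 0.333 = 999, 9500 * 0.336 = 3192 → 6898
10–19: 4900 * 0.959 = 4699
20–29: 13300 * 0.957 = 12728
30–39: 7200 * 0.938 = 6754
40–49: 3000 * 0.948 = 2844
50+: 9500 * 0.946 + 10300 * 0.376 = 8987 + 3873 = 12860
Net migration: 0–9 − 240 → 6658; 10–19 − 50 → 4649; 20–29 + 330 → 13058; 30–39 + 250 → 7004; 40–49 − 170 → 2674; 50+ − 120 → 12740
End of period: [6658, 4649, 13058, 7004, 2674, 12740]
Period 2:
Births: 13058 * 0.376 = 4910, 7004 * 0.333 = 2332, 2674 * 0.336 = 898 → 8140
10–19: 6658 * 0.959 = 6385
20–29: 4649 * 0.957 = 4449
30–39: 13058 * 0.938 = 12248
40–49: 7004 * 0.948 = 6640
50+: 2674 * 0.946 + 12740 * 0.376 = 2530 + 4790 = 7320
Net migration: 0–9 − 240 → 7900; 10–19 − 50 → 6335; 20–29 + 330 → 4779; 30–39 + 250 → 12498; 40–49 − 170 → 6470; 50+ − 120 → 7200
End of period: [7900, 6335, 4779, 12498, 6470, 7200]
Period 3:
Births: 4779 * 0.376 = 1797, 12498 * 0.333 = 4162, 6470 * 0.336 = 2174 → 8133
10–19: 7900 * 0.959 = 7576
20–29: 6335 * 0.957 = 6063
30–39: 4779 * 0.938 = 4483
40–49: 12498 * 0.948 = 11848
50+: 6470 * 0.946 + 7200 * 0.376 = 6121 + 2707 = 8828
Net migration: 0–9 − 240 → 7893; 10–19 − 50 → 7526; 20–29 + 330 → 6393; 30–39 + 250 → 4733; 40–49 − 170 → 11678; 50+ − 120 → 8708
End of period: [7893, 7526, 6393, 4733, 11678, 8708]
Period 4:
Births: 6393 * 0.376 = 2404, 4733 * 0.333 = 1576, 11678 * 0.336 = 3924 → 7904
10–19: 7893 * 0.959 = 7569
20–29: 7526 * 0.957 = 7202
30–39: 6393 * 0.938 = 5997
40–49: 4733 * 0.948 = 4487
50+: 11678 * 0.946 + 8708 * 0.376 = 11047 + 3274 = 14321
Net migration: 0–9 − 240 → 7664; 10–19 − 50 → 7519; 20–29 + 330 → 7532; 30–39 + 250 → 6247; 40–49 − 170 → 4317; 50+ − 120 → 14201
End of period: [7664, 7519, 7532, 6247, 4317, 14201]
Scenario B total after 4 periods: 47480
Difference B − A = 47480 − 44990 = 2490

2490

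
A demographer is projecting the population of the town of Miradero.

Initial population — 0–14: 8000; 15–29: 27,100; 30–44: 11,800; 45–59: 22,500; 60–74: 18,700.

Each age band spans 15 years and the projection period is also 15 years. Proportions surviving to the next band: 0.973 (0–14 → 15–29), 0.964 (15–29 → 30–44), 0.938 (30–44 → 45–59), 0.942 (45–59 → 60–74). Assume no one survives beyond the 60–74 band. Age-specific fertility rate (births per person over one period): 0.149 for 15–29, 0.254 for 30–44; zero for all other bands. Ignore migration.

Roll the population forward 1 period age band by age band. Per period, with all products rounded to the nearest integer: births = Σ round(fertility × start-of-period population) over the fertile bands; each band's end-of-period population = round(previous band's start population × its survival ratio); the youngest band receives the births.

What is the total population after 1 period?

73206

(Bands numbered youngest = 1 to oldest = 5.)
— Period 1 —
Births: 27100 × 0.149 = 4038 ; 11800 × 0.254 = 2997 → 7035
Band 2: 8000 × 0.973 = 7784
Band 3: 27100 × 0.964 = 26124
Band 4: 11800 × 0.938 = 11068
Band 5: 22500 × 0.942 = 21195
Population now: 0–14=7035, 15–29=7784, 30–44=26124, 45–59=11068, 60–74=21195
Total after period 1: 7035 + 7784 + 26124 + 11068 + 21195 = 73206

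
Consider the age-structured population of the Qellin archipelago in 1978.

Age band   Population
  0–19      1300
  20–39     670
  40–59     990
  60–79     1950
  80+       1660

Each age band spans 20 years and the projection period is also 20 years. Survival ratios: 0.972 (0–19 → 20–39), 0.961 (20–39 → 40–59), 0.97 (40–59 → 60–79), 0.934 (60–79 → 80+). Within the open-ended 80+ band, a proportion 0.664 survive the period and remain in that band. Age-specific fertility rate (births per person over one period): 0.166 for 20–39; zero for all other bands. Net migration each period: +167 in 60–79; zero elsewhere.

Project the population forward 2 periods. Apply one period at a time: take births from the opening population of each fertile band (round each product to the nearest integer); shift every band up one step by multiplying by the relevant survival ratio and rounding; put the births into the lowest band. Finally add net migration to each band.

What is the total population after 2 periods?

Period 1.
Births: 670 * 0.166 = 111
20–39: 1300 * 0.972 = 1264
40–59: 670 * 0.961 = 644
60–79: 990 * 0.97 = 960
80+: 1950 * 0.934 + 1660 * 0.664 = 1821 + 1102 = 2923
Net migration: 60–79 + 167 → 1127
End of period: [111, 1264, 644, 1127, 2923]
Period 2.
Births: 1264 * 0.166 = 210
20–39: 111 * 0.972 = 108
40–59: 1264 * 0.961 = 1215
60–79: 644 * 0.97 = 625
80+: 1127 * 0.934 + 2923 * 0.664 = 1053 + 1941 = 2994
Net migration: 60–79 + 167 → 792
End of period: [210, 108, 1215, 792, 2994]
Total after period 2: 210 + 108 + 1215 + 792 + 2994 = 5319

5319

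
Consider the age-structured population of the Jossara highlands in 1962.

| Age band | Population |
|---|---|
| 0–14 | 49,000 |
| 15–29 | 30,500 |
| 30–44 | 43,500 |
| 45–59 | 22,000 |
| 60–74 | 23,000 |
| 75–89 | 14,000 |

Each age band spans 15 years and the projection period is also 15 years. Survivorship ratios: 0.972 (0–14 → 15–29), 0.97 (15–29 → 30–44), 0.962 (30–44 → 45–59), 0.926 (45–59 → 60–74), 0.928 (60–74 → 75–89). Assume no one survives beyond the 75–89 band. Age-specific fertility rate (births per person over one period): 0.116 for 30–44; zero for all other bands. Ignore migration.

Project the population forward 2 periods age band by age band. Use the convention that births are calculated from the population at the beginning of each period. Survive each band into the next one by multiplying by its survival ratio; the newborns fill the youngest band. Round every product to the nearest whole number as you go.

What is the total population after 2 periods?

Numbering the groups 1..6 from youngest to oldest:
[period 1]
Births: 43500 * 0.116 = 5046
Group 2: 49000 * 0.972 = 47628
Group 3: 30500 * 0.97 = 29585
Group 4: 43500 * 0.962 = 41847
Group 5: 22000 * 0.926 = 20372
Group 6: 23000 * 0.928 = 21344
Population now: 0–14=5046, 15–29=47628, 30–44=29585, 45–59=41847, 60–74=20372, 75–89=21344
[period 2]
Births: 29585 * 0.116 = 3432
Group 2: 5046 * 0.972 = 4905
Group 3: 47628 * 0.97 = 46199
Group 4: 29585 * 0.962 = 28461
Group 5: 41847 * 0.926 = 38750
Group 6: 20372 * 0.928 = 18905
Population now: 0–14=3432, 15–29=4905, 30–44=46199, 45–59=28461, 60–74=38750, 75–89=18905
Total after period 2: 3432 + 4905 + 46199 + 28461 + 38750 + 18905 = 140652

140652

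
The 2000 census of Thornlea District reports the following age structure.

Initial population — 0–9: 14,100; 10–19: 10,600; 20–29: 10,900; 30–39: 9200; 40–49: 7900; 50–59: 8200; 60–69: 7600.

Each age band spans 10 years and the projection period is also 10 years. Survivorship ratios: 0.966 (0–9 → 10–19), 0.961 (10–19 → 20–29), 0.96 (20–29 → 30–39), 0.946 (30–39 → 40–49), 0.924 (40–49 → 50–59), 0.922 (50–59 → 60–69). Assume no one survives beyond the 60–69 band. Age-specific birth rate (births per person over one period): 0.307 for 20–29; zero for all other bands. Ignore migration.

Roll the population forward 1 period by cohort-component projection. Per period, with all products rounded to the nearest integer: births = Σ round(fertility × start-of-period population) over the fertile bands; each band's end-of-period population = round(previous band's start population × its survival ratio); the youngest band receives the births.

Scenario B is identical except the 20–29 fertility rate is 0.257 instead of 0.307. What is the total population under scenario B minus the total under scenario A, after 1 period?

-545

Period 1.
Births: 10900 × 0.307 = 3346
10–19: 14100 × 0.966 = 13621
20–29: 10600 × 0.961 = 10187
30–39: 10900 × 0.96 = 10464
40–49: 9200 × 0.946 = 8703
50–59: 7900 × 0.924 = 7300
60–69: 8200 × 0.922 = 7560
Giving 3346 / 13621 / 10187 / 10464 / 8703 / 7300 / 7560.
Scenario A total after 1 period: 61181
Scenario B projection —
Period 1.
Births: 10900 × 0.257 = 2801
10–19: 14100 × 0.966 = 13621
20–29: 10600 × 0.961 = 10187
30–39: 10900 × 0.96 = 10464
40–49: 9200 × 0.946 = 8703
50–59: 7900 × 0.924 = 7300
60–69: 8200 × 0.922 = 7560
Giving 2801 / 13621 / 10187 / 10464 / 8703 / 7300 / 7560.
Scenario B total after 1 period: 60636
Difference B − A = 60636 − 61181 = -545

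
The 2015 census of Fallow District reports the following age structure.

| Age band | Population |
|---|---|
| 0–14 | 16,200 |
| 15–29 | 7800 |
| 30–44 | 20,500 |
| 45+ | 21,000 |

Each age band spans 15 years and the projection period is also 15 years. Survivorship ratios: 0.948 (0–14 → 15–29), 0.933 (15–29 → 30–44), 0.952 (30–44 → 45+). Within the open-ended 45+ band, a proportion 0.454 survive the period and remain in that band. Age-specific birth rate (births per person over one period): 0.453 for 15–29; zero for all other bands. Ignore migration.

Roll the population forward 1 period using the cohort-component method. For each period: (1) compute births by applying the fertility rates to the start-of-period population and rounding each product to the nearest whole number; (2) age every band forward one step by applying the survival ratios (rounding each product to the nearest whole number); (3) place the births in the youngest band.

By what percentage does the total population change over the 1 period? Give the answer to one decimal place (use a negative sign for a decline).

-15.7

Let band 1 be 0–14 through band 4 = 45+.
After projecting period 1:
Births: 7800 × 0.453 = 3533
Band 2: 16200 × 0.948 = 15358
Band 3: 7800 × 0.933 = 7277
Band 4: 20500 × 0.952 + 21000 × 0.454 = 19516 + 9534 = 29050
→ [3533, 15358, 7277, 29050]
Total: 65500 → 55218; change = -10282; percentage change = -15.7%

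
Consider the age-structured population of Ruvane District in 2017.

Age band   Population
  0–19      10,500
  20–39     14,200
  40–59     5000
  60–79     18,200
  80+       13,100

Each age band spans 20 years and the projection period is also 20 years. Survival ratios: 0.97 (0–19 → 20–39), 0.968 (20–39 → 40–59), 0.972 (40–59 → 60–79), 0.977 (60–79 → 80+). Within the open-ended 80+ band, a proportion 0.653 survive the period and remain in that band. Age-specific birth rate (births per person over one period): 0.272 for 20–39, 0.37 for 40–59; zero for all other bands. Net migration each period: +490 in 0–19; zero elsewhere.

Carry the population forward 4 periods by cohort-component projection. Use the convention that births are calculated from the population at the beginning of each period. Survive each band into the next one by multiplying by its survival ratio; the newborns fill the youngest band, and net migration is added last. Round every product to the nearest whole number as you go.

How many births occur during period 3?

After projecting period 1:
Births: 14200 * 0.272 = 3862 ; 5000 * 0.37 = 1850 → total 5712
20–39: 10500 * 0.97 = 10185
40–59: 14200 * 0.968 = 13746
60–79: 5000 * 0.972 = 4860
80+: 18200 * 0.977 + 13100 * 0.653 = 17781 + 8554 = 26335
Net migration: 0–19 + 490 → 6202
Giving 6202 / 10185 / 13746 / 4860 / 26335.
After projecting period 2:
Births: 10185 * 0.272 = 2770 ; 13746 * 0.37 = 5086 → total 7856
20–39: 6202 * 0.97 = 6016
40–59: 10185 * 0.968 = 9859
60–79: 13746 * 0.972 = 13361
80+: 4860 * 0.977 + 26335 * 0.653 = 4748 + 17197 = 21945
Net migration: 0–19 + 490 → 8346
Giving 8346 / 6016 / 9859 / 13361 / 21945.
After projecting period 3:
Births: 6016 * 0.272 = 1636 ; 9859 * 0.37 = 3648 → total 5284
20–39: 8346 * 0.97 = 8096
40–59: 6016 * 0.968 = 5823
60–79: 9859 * 0.972 = 9583
80+: 13361 * 0.977 + 21945 * 0.653 = 13054 + 14330 = 27384
Net migration: 0–19 + 490 → 5774
Giving 5774 / 8096 / 5823 / 9583 / 27384.

5284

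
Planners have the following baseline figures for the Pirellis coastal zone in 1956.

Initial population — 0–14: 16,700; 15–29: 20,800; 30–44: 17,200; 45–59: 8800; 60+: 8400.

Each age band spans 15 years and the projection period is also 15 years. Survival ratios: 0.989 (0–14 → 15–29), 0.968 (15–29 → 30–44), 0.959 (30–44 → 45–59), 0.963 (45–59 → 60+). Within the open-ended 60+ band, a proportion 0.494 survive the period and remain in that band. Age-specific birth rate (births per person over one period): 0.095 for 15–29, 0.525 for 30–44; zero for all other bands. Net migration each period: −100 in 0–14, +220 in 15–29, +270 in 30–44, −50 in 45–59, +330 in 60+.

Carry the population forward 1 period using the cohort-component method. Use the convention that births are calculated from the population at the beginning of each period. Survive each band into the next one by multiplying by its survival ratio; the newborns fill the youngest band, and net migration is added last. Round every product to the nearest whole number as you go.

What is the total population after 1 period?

After projecting period 1:
Births: 20800 × 0.095 = 1976 ; 17200 × 0.525 = 9030 ⇒ total 11006
15–29: 16700 × 0.989 = 16516
30–44: 20800 × 0.968 = 20134
45–59: 17200 × 0.959 = 16495
60+: 8800 × 0.963 + 8400 × 0.494 = 8474 + 4150 = 12624
Net migration: 0–14 − 100 → 10906; 15–29 + 220 → 16736; 30–44 + 270 → 20404; 45–59 − 50 → 16445; 60+ + 330 → 12954
→ [10906, 16736, 20404, 16445, 12954]
Total after period 1: 10906 + 16736 + 20404 + 16445 + 12954 = 77445

77445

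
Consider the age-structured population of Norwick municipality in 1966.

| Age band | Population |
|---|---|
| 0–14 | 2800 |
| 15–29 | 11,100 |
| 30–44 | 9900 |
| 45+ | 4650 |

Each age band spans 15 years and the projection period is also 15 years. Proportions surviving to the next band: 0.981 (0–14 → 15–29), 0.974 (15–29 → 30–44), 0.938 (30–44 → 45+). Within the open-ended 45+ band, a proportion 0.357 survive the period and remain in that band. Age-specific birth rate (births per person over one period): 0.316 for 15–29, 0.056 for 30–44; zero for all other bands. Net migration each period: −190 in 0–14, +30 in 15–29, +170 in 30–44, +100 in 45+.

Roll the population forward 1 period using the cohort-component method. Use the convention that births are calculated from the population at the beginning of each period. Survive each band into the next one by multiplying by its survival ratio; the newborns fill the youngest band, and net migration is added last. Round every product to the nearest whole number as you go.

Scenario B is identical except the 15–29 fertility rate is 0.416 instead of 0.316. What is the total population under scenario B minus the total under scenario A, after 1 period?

1110

(Groups numbered youngest = 1 to oldest = 4.)
Period 1.
Births: 11100 × 0.316 = 3508  |  9900 × 0.056 = 554 — total 4062
Group 2: 2800 × 0.981 = 2747
Group 3: 11100 × 0.974 = 10811
Group 4: 9900 × 0.938 + 4650 × 0.357 = 9286 + 1660 = 10946
Net migration: Group 1 − 190 → 3872; Group 2 + 30 → 2777; Group 3 + 170 → 10981; Group 4 + 100 → 11046
Giving 3872 / 2777 / 10981 / 11046.
Scenario A total after 1 period: 28676
Scenario B projection —
Period 1.
Births: 11100 × 0.416 = 4618  |  9900 × 0.056 = 554 — total 5172
Group 2: 2800 × 0.981 = 2747
Group 3: 11100 × 0.974 = 10811
Group 4: 9900 × 0.938 + 4650 × 0.357 = 9286 + 1660 = 10946
Net migration: Group 1 − 190 → 4982; Group 2 + 30 → 2777; Group 3 + 170 → 10981; Group 4 + 100 → 11046
Giving 4982 / 2777 / 10981 / 11046.
Scenario B total after 1 period: 29786
Difference B − A = 29786 − 28676 = 1110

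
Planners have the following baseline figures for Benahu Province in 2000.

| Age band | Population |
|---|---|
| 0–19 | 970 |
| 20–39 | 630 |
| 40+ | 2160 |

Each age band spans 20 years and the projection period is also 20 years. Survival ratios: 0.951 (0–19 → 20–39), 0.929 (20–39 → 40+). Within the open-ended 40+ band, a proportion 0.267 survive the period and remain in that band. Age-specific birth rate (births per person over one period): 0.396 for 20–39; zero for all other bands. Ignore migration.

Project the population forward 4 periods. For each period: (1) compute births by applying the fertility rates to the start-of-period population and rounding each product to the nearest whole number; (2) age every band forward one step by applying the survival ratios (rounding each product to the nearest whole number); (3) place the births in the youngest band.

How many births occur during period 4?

Numbering the bands 1..3 from youngest to oldest:
[period 1]
Births: 630 × 0.396 = 249
Band 2: 970 × 0.951 = 922
Band 3: 630 × 0.929 + 2160 × 0.267 = 585 + 577 = 1162
Giving 249 / 922 / 1162.
[period 2]
Births: 922 × 0.396 = 365
Band 2: 249 × 0.951 = 237
Band 3: 922 × 0.929 + 1162 × 0.267 = 857 + 310 = 1167
Giving 365 / 237 / 1167.
[period 3]
Births: 237 × 0.396 = 94
Band 2: 365 × 0.951 = 347
Band 3: 237 × 0.929 + 1167 × 0.267 = 220 + 312 = 532
Giving 94 / 347 / 532.
[period 4]
Births: 347 × 0.396 = 137
Band 2: 94 × 0.951 = 89
Band 3: 347 × 0.929 + 532 × 0.267 = 322 + 142 = 464
Giving 137 / 89 / 464.

137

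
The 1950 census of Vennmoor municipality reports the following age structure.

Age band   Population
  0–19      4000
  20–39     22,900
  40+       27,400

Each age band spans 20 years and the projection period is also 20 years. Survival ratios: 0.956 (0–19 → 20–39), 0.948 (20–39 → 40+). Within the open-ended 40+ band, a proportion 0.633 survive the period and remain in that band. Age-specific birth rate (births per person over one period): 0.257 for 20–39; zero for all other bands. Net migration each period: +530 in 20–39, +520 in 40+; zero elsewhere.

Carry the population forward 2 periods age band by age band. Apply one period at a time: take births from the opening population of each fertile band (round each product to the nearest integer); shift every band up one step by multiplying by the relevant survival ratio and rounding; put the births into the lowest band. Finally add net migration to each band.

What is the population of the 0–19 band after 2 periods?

1119

Numbering the groups 1..3 from youngest to oldest:
— Period 1 —
Births: 22900 * 0.257 = 5885
Group 2: 4000 * 0.956 = 3824
Group 3: 22900 * 0.948 + 27400 * 0.633 = 21709 + 17344 = 39053
Net migration: Group 2 + 530 → 4354; Group 3 + 520 → 39573
End of period: [5885, 4354, 39573]
— Period 2 —
Births: 4354 * 0.257 = 1119
Group 2: 5885 * 0.956 = 5626
Group 3: 4354 * 0.948 + 39573 * 0.633 = 4128 + 25050 = 29178
Net migration: Group 2 + 530 → 6156; Group 3 + 520 → 29698
End of period: [1119, 6156, 29698]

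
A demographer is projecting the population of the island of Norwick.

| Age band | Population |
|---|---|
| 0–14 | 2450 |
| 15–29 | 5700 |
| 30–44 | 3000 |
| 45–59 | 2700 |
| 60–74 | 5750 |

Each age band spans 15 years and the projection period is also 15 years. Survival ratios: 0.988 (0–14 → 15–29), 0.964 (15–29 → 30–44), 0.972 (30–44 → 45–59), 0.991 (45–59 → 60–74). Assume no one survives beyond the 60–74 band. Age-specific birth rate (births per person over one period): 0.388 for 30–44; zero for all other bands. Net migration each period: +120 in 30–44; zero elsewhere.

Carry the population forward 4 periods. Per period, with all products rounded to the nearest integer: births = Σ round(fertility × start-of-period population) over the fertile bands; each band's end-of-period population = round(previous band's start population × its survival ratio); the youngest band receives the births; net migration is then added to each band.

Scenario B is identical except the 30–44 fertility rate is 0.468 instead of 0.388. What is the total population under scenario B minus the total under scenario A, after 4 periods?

1047

— Period 1 —
Births: 3000 * 0.388 = 1164
15–29: 2450 * 0.988 = 2421
30–44: 5700 * 0.964 = 5495
45–59: 3000 * 0.972 = 2916
60–74: 2700 * 0.991 = 2676
Net migration: 30–44 + 120 → 5615
Giving 1164 / 2421 / 5615 / 2916 / 2676.
— Period 2 —
Births: 5615 * 0.388 = 2179
15–29: 1164 * 0.988 = 1150
30–44: 2421 * 0.964 = 2334
45–59: 5615 * 0.972 = 5458
60–74: 2916 * 0.991 = 2890
Net migration: 30–44 + 120 → 2454
Giving 2179 / 1150 / 2454 / 5458 / 2890.
— Period 3 —
Births: 2454 * 0.388 = 952
15–29: 2179 * 0.988 = 2153
30–44: 1150 * 0.964 = 1109
45–59: 2454 * 0.972 = 2385
60–74: 5458 * 0.991 = 5409
Net migration: 30–44 + 120 → 1229
Giving 952 / 2153 / 1229 / 2385 / 5409.
— Period 4 —
Births: 1229 * 0.388 = 477
15–29: 952 * 0.988 = 941
30–44: 2153 * 0.964 = 2075
45–59: 1229 * 0.972 = 1195
60–74: 2385 * 0.991 = 2364
Net migration: 30–44 + 120 → 2195
Giving 477 / 941 / 2195 / 1195 / 2364.
Scenario A total after 4 periods: 7172
Scenario B projection —
— Period 1 —
Births: 3000 * 0.468 = 1404
15–29: 2450 * 0.988 = 2421
30–44: 5700 * 0.964 = 5495
45–59: 3000 * 0.972 = 2916
60–74: 2700 * 0.991 = 2676
Net migration: 30–44 + 120 → 5615
Giving 1404 / 2421 / 5615 / 2916 / 2676.
— Period 2 —
Births: 5615 * 0.468 = 2628
15–29: 1404 * 0.988 = 1387
30–44: 2421 * 0.964 = 2334
45–59: 5615 * 0.972 = 5458
60–74: 2916 * 0.991 = 2890
Net migration: 30–44 + 120 → 2454
Giving 2628 / 1387 / 2454 / 5458 / 2890.
— Period 3 —
Births: 2454 * 0.468 = 1148
15–29: 2628 * 0.988 = 2596
30–44: 1387 * 0.964 = 1337
45–59: 2454 * 0.972 = 2385
60–74: 5458 * 0.991 = 5409
Net migration: 30–44 + 120 → 1457
Giving 1148 / 2596 / 1457 / 2385 / 5409.
— Period 4 —
Births: 1457 * 0.468 = 682
15–29: 1148 * 0.988 = 1134
30–44: 2596 * 0.964 = 2503
45–59: 1457 * 0.972 = 1416
60–74: 2385 * 0.991 = 2364
Net migration: 30–44 + 120 → 2623
Giving 682 / 1134 / 2623 / 1416 / 2364.
Scenario B total after 4 periods: 8219
Difference B − A = 8219 − 7172 = 1047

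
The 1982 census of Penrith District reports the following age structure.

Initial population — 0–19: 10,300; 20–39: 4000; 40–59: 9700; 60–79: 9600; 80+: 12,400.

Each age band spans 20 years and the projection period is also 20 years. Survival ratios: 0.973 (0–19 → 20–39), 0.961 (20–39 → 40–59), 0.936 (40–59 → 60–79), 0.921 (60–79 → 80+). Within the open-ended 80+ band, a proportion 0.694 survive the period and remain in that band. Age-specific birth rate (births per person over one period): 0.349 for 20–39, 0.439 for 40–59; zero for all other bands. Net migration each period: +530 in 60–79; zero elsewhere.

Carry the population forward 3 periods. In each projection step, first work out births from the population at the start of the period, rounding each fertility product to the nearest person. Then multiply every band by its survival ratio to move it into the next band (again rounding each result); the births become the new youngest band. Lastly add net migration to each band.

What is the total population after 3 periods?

Period 1:
Births: 4000 × 0.349 = 1396 ; 9700 × 0.439 = 4258 → 5654
20–39: 10300 × 0.973 = 10022
40–59: 4000 × 0.961 = 3844
60–79: 9700 × 0.936 = 9079
80+: 9600 × 0.921 + 12400 × 0.694 = 8842 + 8606 = 17448
Net migration: 60–79 + 530 → 9609
End of period: [5654, 10022, 3844, 9609, 17448]
Period 2:
Births: 10022 × 0.349 = 3498 ; 3844 × 0.439 = 1688 → 5186
20–39: 5654 × 0.973 = 5501
40–59: 10022 × 0.961 = 9631
60–79: 3844 × 0.936 = 3598
80+: 9609 × 0.921 + 17448 × 0.694 = 8850 + 12109 = 20959
Net migration: 60–79 + 530 → 4128
End of period: [5186, 5501, 9631, 4128, 20959]
Period 3:
Births: 5501 × 0.349 = 1920 ; 9631 × 0.439 = 4228 → 6148
20–39: 5186 × 0.973 = 5046
40–59: 5501 × 0.961 = 5286
60–79: 9631 × 0.936 = 9015
80+: 4128 × 0.921 + 20959 × 0.694 = 3802 + 14546 = 18348
Net migration: 60–79 + 530 → 9545
End of period: [6148, 5046, 5286, 9545, 18348]
Total after period 3: 6148 + 5046 + 5286 + 9545 + 18348 = 44373

44373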